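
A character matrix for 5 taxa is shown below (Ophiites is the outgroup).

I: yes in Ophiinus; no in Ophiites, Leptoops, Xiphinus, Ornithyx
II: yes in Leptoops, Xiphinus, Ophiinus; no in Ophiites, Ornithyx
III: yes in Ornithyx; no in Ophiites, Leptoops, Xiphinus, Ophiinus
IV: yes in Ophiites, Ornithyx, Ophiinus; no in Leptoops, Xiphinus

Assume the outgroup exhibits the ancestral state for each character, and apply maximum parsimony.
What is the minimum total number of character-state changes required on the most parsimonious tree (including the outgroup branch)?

Character polarity is set by the outgroup: the derived state is whichever differs from the outgroup's state, so for IV the derived state is 'no', and for the remaining characters it is 'yes'.
I: derived state 'yes' in Ophiinus only — an autapomorphy, so it tells us nothing about relationships among taxa.
Only Leptoops, Ophiinus, and Xiphinus show the derived state 'yes' for II, supporting them as a clade.
III: derived state 'yes' in Ornithyx only — an autapomorphy, so it tells us nothing about relationships among taxa.
Only Leptoops and Xiphinus show the derived state 'no' for IV, supporting them as a clade.
Most parsimonious ingroup topology: ((Ophiinus,(Xiphinus,Leptoops)),Ornithyx).
Changes per character on this tree: I: 1; II: 1; III: 1; IV: 1.
Total = 4.

4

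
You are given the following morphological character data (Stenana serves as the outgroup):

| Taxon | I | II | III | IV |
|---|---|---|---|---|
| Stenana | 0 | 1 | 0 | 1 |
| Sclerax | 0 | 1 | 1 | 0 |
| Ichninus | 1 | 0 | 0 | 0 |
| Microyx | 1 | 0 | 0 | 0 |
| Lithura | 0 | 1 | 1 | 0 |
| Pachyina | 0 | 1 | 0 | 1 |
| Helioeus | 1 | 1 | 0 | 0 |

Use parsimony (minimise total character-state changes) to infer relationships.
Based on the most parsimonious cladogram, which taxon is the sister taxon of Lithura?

Sclerax

Character polarity is set by the outgroup: the derived state is whichever differs from the outgroup's state, so for II, IV the derived state is '0', and for the remaining characters it is '1'.
I (derived state '1') is shared by Helioeus, Ichninus, and Microyx — a synapomorphy uniting that clade.
II: derived state '0' in Ichninus and Microyx only — synapomorphy for {Ichninus, Microyx}.
III (derived state '1') is shared by Lithura and Sclerax — a synapomorphy uniting that clade.
IV (derived state '0') is shared by Helioeus, Ichninus, Lithura, Microyx, and Sclerax — a synapomorphy uniting that clade.
Most parsimonious ingroup topology: (((Sclerax,Lithura),((Ichninus,Microyx),Helioeus)),Pachyina).
Lithura and Sclerax form a cherry on this tree, so they are sister taxa.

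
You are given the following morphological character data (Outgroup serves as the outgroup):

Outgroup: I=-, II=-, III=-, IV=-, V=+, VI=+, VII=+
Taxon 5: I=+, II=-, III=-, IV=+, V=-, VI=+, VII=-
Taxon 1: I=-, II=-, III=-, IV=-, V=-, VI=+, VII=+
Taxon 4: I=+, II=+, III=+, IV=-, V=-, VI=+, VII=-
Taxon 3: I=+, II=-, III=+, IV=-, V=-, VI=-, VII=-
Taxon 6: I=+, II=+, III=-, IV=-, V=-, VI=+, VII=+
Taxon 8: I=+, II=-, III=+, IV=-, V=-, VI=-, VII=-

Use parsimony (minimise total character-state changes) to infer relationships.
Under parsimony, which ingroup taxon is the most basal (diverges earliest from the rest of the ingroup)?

Taxon 1

Character polarity is set by the outgroup: the derived state is whichever differs from the outgroup's state, so for V, VI, VII the derived state is '-', and for the remaining characters it is '+'.
I: derived state '+' in Taxon 3, Taxon 4, Taxon 5, Taxon 6, and Taxon 8 only — synapomorphy for {Taxon 3, Taxon 4, Taxon 5, Taxon 6, Taxon 8}.
II (state '+') occurs in Taxon 4 and Taxon 6 but conflicts with the nesting implied by the other characters — most parsimoniously interpreted as homoplasy.
Only Taxon 3, Taxon 4, and Taxon 8 show the derived state '+' for III, supporting them as a clade.
IV: derived state '+' in Taxon 5 only — an autapomorphy, so it tells us nothing about relationships among taxa.
V (derived state '-') is shared by all ingroup taxa — unites the whole ingroup.
VI (derived state '-') is shared by Taxon 3 and Taxon 8 — a synapomorphy uniting that clade.
VII: derived state '-' in Taxon 3, Taxon 4, Taxon 5, and Taxon 8 only — synapomorphy for {Taxon 3, Taxon 4, Taxon 5, Taxon 8}.
Most parsimonious ingroup topology: (((Taxon 5,(Taxon 4,(Taxon 3,Taxon 8))),Taxon 6),Taxon 1).
Taxon 1 is sister to the clade containing all other ingroup taxa, so it is the earliest-diverging (most basal) ingroup lineage.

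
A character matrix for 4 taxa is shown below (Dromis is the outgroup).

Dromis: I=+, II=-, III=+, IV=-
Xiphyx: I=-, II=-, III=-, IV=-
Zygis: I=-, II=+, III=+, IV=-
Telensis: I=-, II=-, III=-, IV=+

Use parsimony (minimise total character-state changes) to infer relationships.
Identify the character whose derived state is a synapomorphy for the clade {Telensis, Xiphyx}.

III

Character polarity is set by the outgroup: the derived state is whichever differs from the outgroup's state, so for I, III the derived state is '-', and for the remaining characters it is '+'.
I (derived state '-') is shared by all ingroup taxa — unites the whole ingroup.
II: derived state '+' in Zygis only — an autapomorphy, so it tells us nothing about relationships among taxa.
III (derived state '-') is shared by Telensis and Xiphyx — a synapomorphy uniting that clade.
IV (derived state '+') is unique to Telensis (autapomorphy; uninformative for grouping).
Most parsimonious ingroup topology: ((Xiphyx,Telensis),Zygis).
The clade {Telensis, Xiphyx} is supported by III: its derived state '-' occurs in exactly those taxa and in no other taxon (including the outgroup).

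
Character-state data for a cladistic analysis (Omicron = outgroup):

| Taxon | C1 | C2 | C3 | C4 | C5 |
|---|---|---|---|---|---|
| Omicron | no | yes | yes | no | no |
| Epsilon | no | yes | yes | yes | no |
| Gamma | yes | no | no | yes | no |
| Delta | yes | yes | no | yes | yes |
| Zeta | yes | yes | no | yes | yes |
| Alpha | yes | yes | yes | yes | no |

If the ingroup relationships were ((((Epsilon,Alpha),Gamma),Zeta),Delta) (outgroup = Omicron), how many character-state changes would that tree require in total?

8

Map each character onto ((((Epsilon,Alpha),Gamma),Zeta),Delta) (rooted by Omicron) and count the minimum state changes it requires (Fitch parsimony):
C1: 2; C2: 1; C3: 2; C4: 1; C5: 2.
Total tree length = 8.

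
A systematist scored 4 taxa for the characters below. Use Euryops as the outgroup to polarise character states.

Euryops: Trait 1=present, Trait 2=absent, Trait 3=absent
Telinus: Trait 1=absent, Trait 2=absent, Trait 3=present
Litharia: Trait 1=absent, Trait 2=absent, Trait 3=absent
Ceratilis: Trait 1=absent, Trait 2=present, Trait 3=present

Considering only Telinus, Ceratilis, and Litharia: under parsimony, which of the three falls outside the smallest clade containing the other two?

Litharia

Character polarity is set by the outgroup: the derived state is whichever differs from the outgroup's state, so for Trait 1 the derived state is 'absent', and for the remaining characters it is 'present'.
All ingroup taxa share the derived state 'absent' for Trait 1; it defines the ingroup but does not resolve relationships within it.
Trait 2 (derived state 'present') is unique to Ceratilis (autapomorphy; uninformative for grouping).
Only Ceratilis and Telinus show the derived state 'present' for Trait 3, supporting them as a clade.
Most parsimonious ingroup topology: ((Telinus,Ceratilis),Litharia).
Telinus and Ceratilis share a more recent common ancestor with each other than either does with Litharia, so Litharia is the least closely related of the three.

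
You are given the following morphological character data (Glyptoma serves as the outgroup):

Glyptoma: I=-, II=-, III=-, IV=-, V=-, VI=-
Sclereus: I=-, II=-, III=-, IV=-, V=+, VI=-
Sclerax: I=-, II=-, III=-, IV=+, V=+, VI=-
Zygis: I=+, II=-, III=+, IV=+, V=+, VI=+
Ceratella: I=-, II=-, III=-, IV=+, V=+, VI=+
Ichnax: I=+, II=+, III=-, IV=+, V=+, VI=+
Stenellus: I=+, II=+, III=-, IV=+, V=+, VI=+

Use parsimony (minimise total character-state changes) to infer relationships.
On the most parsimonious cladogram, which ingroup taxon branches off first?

Sclereus

The outgroup has state '-' for every character, so '+' is the derived state throughout.
I (derived state '+') is shared by Ichnax, Stenellus, and Zygis — a synapomorphy uniting that clade.
II (derived state '+') is shared by Ichnax and Stenellus — a synapomorphy uniting that clade.
III: derived state '+' in Zygis only — an autapomorphy, so it tells us nothing about relationships among taxa.
IV (derived state '+') is shared by Ceratella, Ichnax, Sclerax, Stenellus, and Zygis — a synapomorphy uniting that clade.
All ingroup taxa share the derived state '+' for V; it defines the ingroup but does not resolve relationships within it.
VI (derived state '+') is shared by Ceratella, Ichnax, Stenellus, and Zygis — a synapomorphy uniting that clade.
Most parsimonious ingroup topology: (Sclereus,(Sclerax,((Zygis,(Ichnax,Stenellus)),Ceratella))).
Sclereus is sister to the clade containing all other ingroup taxa, so it is the earliest-diverging (most basal) ingroup lineage.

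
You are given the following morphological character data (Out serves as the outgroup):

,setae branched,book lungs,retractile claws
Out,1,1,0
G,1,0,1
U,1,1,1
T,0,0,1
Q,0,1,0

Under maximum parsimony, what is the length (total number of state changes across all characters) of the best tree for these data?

4

Character polarity is set by the outgroup: the derived state is whichever differs from the outgroup's state, so for setae branched, book lungs the derived state is '0', and for the remaining characters it is '1'.
setae branched groups Q and T, which is incompatible with the clades supported by the remaining characters; treating it as convergent (homoplasy) costs fewer steps than any alternative tree.
Only G and T show the derived state '0' for book lungs, supporting them as a clade.
retractile claws (derived state '1') is shared by G, T, and U — a synapomorphy uniting that clade.
Most parsimonious ingroup topology: (((G,T),U),Q).
Changes per character on this tree: setae branched: 2; book lungs: 1; retractile claws: 1.
Total = 4.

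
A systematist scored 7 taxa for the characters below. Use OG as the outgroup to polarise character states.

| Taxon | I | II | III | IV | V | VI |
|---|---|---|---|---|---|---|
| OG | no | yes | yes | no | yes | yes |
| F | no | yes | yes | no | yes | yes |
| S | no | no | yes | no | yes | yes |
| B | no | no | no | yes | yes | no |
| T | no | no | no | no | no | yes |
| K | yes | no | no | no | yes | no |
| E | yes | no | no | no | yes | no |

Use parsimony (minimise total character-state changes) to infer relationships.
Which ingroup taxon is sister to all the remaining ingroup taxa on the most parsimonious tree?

F

Character polarity is set by the outgroup: the derived state is whichever differs from the outgroup's state, so for II, III, V, VI the derived state is 'no', and for the remaining characters it is 'yes'.
Only E and K show the derived state 'yes' for I, supporting them as a clade.
II: derived state 'no' in B, E, K, S, and T only — synapomorphy for {B, E, K, S, T}.
III: derived state 'no' in B, E, K, and T only — synapomorphy for {B, E, K, T}.
IV: derived state 'yes' in B only — an autapomorphy, so it tells us nothing about relationships among taxa.
V (derived state 'no') is unique to T (autapomorphy; uninformative for grouping).
VI: derived state 'no' in B, E, and K only — synapomorphy for {B, E, K}.
Most parsimonious ingroup topology: (F,(S,((B,(K,E)),T))).
F is sister to the clade containing all other ingroup taxa, so it is the earliest-diverging (most basal) ingroup lineage.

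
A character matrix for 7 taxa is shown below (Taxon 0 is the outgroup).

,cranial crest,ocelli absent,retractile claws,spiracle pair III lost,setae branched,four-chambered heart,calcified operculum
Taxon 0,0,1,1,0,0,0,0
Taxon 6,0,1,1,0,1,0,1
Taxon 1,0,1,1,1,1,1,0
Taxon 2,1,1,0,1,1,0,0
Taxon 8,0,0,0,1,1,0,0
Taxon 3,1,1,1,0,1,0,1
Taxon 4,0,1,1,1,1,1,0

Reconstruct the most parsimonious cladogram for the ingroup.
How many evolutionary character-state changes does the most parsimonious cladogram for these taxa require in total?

8

Character polarity is set by the outgroup: the derived state is whichever differs from the outgroup's state, so for ocelli absent, retractile claws the derived state is '0', and for the remaining characters it is '1'.
cranial crest groups Taxon 2 and Taxon 3, which is incompatible with the clades supported by the remaining characters; treating it as convergent (homoplasy) costs fewer steps than any alternative tree.
ocelli absent (derived state '0') is unique to Taxon 8 (autapomorphy; uninformative for grouping).
retractile claws (derived state '0') is shared by Taxon 2 and Taxon 8 — a synapomorphy uniting that clade.
Only Taxon 1, Taxon 2, Taxon 4, and Taxon 8 show the derived state '1' for spiracle pair III lost, supporting them as a clade.
All ingroup taxa share the derived state '1' for setae branched; it defines the ingroup but does not resolve relationships within it.
four-chambered heart: derived state '1' in Taxon 1 and Taxon 4 only — synapomorphy for {Taxon 1, Taxon 4}.
calcified operculum (derived state '1') is shared by Taxon 3 and Taxon 6 — a synapomorphy uniting that clade.
Most parsimonious ingroup topology: ((Taxon 6,Taxon 3),((Taxon 1,Taxon 4),(Taxon 2,Taxon 8))).
Changes per character on this tree: cranial crest: 2; ocelli absent: 1; retractile claws: 1; spiracle pair III lost: 1; setae branched: 1; four-chambered heart: 1; calcified operculum: 1.
Total = 8.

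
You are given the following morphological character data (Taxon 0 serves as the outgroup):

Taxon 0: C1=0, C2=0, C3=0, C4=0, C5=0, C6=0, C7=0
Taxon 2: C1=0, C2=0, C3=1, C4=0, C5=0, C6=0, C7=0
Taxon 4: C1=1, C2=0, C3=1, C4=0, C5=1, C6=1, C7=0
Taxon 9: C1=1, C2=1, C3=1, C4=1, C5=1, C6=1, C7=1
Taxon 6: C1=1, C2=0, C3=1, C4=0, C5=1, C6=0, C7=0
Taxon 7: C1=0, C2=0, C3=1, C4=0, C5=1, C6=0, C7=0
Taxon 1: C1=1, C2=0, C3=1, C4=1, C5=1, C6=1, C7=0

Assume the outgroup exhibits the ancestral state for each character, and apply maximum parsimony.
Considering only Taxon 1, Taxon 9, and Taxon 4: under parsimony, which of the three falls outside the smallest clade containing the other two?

The outgroup has state '0' for every character, so '1' is the derived state throughout.
C1 (derived state '1') is shared by Taxon 1, Taxon 4, Taxon 6, and Taxon 9 — a synapomorphy uniting that clade.
C2: derived state '1' in Taxon 9 only — an autapomorphy, so it tells us nothing about relationships among taxa.
All ingroup taxa share the derived state '1' for C3; it defines the ingroup but does not resolve relationships within it.
Only Taxon 1 and Taxon 9 show the derived state '1' for C4, supporting them as a clade.
C5 (derived state '1') is shared by Taxon 1, Taxon 4, Taxon 6, Taxon 7, and Taxon 9 — a synapomorphy uniting that clade.
Only Taxon 1, Taxon 4, and Taxon 9 show the derived state '1' for C6, supporting them as a clade.
C7 (derived state '1') is unique to Taxon 9 (autapomorphy; uninformative for grouping).
Most parsimonious ingroup topology: (Taxon 2,(((Taxon 4,(Taxon 9,Taxon 1)),Taxon 6),Taxon 7)).
Taxon 1 and Taxon 9 share a more recent common ancestor with each other than either does with Taxon 4, so Taxon 4 is the least closely related of the three.

Taxon 4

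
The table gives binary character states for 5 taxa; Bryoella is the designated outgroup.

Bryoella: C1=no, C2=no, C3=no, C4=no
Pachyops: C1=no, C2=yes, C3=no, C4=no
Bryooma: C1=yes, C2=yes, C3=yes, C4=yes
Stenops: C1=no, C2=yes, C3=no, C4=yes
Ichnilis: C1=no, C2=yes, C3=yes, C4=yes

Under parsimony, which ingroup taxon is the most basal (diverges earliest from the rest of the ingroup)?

The outgroup has state 'no' for every character, so 'yes' is the derived state throughout.
C1: derived state 'yes' in Bryooma only — an autapomorphy, so it tells us nothing about relationships among taxa.
All ingroup taxa share the derived state 'yes' for C2; it defines the ingroup but does not resolve relationships within it.
C3 (derived state 'yes') is shared by Bryooma and Ichnilis — a synapomorphy uniting that clade.
C4: derived state 'yes' in Bryooma, Ichnilis, and Stenops only — synapomorphy for {Bryooma, Ichnilis, Stenops}.
Most parsimonious ingroup topology: (Pachyops,((Bryooma,Ichnilis),Stenops)).
Pachyops is sister to the clade containing all other ingroup taxa, so it is the earliest-diverging (most basal) ingroup lineage.

Pachyops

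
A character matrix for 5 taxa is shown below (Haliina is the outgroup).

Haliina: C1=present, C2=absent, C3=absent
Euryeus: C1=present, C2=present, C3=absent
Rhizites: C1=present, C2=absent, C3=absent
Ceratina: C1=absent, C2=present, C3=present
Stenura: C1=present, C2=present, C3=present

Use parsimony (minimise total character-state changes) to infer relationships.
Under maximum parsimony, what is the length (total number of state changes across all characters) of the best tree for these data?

3

Character polarity is set by the outgroup: the derived state is whichever differs from the outgroup's state, so for C1 the derived state is 'absent', and for the remaining characters it is 'present'.
C1 (derived state 'absent') is unique to Ceratina (autapomorphy; uninformative for grouping).
C2: derived state 'present' in Ceratina, Euryeus, and Stenura only — synapomorphy for {Ceratina, Euryeus, Stenura}.
C3 (derived state 'present') is shared by Ceratina and Stenura — a synapomorphy uniting that clade.
Most parsimonious ingroup topology: ((Euryeus,(Ceratina,Stenura)),Rhizites).
Changes per character on this tree: C1: 1; C2: 1; C3: 1.
Total = 3.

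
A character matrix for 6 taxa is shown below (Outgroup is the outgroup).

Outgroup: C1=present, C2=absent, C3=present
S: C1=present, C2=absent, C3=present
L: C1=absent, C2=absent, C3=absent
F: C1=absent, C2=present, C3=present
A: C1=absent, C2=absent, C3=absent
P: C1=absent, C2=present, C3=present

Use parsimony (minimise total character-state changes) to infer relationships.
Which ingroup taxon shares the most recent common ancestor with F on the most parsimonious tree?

P

Character polarity is set by the outgroup: the derived state is whichever differs from the outgroup's state, so for C1, C3 the derived state is 'absent', and for the remaining characters it is 'present'.
C1 (derived state 'absent') is shared by A, F, L, and P — a synapomorphy uniting that clade.
Only F and P show the derived state 'present' for C2, supporting them as a clade.
C3 (derived state 'absent') is shared by A and L — a synapomorphy uniting that clade.
Most parsimonious ingroup topology: (S,((L,A),(F,P))).
F and P form a cherry on this tree, so they are sister taxa.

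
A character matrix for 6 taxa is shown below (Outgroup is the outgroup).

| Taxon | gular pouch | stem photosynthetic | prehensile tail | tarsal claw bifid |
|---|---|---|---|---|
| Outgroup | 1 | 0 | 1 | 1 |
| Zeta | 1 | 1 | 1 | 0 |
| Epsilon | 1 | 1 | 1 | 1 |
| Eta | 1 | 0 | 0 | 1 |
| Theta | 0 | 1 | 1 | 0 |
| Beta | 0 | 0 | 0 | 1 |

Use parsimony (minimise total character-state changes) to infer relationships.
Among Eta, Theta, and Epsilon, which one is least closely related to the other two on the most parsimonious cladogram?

Eta

Character polarity is set by the outgroup: the derived state is whichever differs from the outgroup's state, so for gular pouch, prehensile tail, tarsal claw bifid the derived state is '0', and for the remaining characters it is '1'.
gular pouch (state '0') occurs in Beta and Theta but conflicts with the nesting implied by the other characters — most parsimoniously interpreted as homoplasy.
stem photosynthetic: derived state '1' in Epsilon, Theta, and Zeta only — synapomorphy for {Epsilon, Theta, Zeta}.
Only Beta and Eta show the derived state '0' for prehensile tail, supporting them as a clade.
tarsal claw bifid (derived state '0') is shared by Theta and Zeta — a synapomorphy uniting that clade.
Most parsimonious ingroup topology: (((Zeta,Theta),Epsilon),(Eta,Beta)).
Epsilon and Theta share a more recent common ancestor with each other than either does with Eta, so Eta is the least closely related of the three.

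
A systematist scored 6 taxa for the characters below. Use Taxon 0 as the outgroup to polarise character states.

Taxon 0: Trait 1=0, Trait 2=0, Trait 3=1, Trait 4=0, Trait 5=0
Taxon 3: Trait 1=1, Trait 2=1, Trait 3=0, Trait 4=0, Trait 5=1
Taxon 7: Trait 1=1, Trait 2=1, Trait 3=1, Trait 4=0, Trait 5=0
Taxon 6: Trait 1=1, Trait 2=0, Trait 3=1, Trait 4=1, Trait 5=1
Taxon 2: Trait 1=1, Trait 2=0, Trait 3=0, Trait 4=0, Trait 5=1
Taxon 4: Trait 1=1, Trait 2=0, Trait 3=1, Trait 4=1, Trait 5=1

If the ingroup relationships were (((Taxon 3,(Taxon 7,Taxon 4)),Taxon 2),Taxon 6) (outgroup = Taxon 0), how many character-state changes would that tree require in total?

9

Map each character onto (((Taxon 3,(Taxon 7,Taxon 4)),Taxon 2),Taxon 6) (rooted by Taxon 0) and count the minimum state changes it requires (Fitch parsimony):
Trait 1: 1; Trait 2: 2; Trait 3: 2; Trait 4: 2; Trait 5: 2.
Total tree length = 9.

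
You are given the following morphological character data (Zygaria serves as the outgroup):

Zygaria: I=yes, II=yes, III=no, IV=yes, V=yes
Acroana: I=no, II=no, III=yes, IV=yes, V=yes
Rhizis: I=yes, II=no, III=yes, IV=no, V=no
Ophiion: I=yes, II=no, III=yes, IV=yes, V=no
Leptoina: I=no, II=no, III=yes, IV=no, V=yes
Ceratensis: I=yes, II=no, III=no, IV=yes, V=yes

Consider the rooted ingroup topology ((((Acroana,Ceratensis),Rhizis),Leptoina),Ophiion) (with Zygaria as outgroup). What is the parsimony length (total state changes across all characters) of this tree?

Map each character onto ((((Acroana,Ceratensis),Rhizis),Leptoina),Ophiion) (rooted by Zygaria) and count the minimum state changes it requires (Fitch parsimony):
I: 2; II: 1; III: 2; IV: 2; V: 2.
Total tree length = 9.

9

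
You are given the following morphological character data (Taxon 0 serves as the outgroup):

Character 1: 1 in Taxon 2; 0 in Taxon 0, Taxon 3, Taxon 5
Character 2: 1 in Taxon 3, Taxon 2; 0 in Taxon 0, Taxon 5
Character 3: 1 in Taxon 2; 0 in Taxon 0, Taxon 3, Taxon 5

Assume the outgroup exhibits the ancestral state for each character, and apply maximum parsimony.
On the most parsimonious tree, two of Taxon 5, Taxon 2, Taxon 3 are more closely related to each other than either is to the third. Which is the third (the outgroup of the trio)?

Taxon 5

The outgroup has state '0' for every character, so '1' is the derived state throughout.
Character 1: derived state '1' in Taxon 2 only — an autapomorphy, so it tells us nothing about relationships among taxa.
Character 2: derived state '1' in Taxon 2 and Taxon 3 only — synapomorphy for {Taxon 2, Taxon 3}.
Character 3: derived state '1' in Taxon 2 only — an autapomorphy, so it tells us nothing about relationships among taxa.
Most parsimonious ingroup topology: ((Taxon 3,Taxon 2),Taxon 5).
Taxon 3 and Taxon 2 share a more recent common ancestor with each other than either does with Taxon 5, so Taxon 5 is the least closely related of the three.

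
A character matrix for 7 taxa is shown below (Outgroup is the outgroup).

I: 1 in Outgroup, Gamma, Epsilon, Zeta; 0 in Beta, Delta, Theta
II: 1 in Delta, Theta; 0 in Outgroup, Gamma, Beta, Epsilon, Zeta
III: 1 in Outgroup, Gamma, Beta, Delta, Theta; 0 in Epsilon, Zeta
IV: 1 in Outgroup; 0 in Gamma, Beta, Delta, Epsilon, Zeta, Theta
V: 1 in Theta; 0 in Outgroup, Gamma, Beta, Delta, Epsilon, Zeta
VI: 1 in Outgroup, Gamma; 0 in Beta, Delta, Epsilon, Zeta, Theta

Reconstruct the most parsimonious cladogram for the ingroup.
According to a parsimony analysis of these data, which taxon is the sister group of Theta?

Delta

Character polarity is set by the outgroup: the derived state is whichever differs from the outgroup's state, so for I, III, IV, VI the derived state is '0', and for the remaining characters it is '1'.
I: derived state '0' in Beta, Delta, and Theta only — synapomorphy for {Beta, Delta, Theta}.
Only Delta and Theta show the derived state '1' for II, supporting them as a clade.
III (derived state '0') is shared by Epsilon and Zeta — a synapomorphy uniting that clade.
IV (derived state '0') is shared by all ingroup taxa — unites the whole ingroup.
V: derived state '1' in Theta only — an autapomorphy, so it tells us nothing about relationships among taxa.
VI: derived state '0' in Beta, Delta, Epsilon, Theta, and Zeta only — synapomorphy for {Beta, Delta, Epsilon, Theta, Zeta}.
Most parsimonious ingroup topology: (Gamma,((Beta,(Delta,Theta)),(Epsilon,Zeta))).
Theta and Delta form a cherry on this tree, so they are sister taxa.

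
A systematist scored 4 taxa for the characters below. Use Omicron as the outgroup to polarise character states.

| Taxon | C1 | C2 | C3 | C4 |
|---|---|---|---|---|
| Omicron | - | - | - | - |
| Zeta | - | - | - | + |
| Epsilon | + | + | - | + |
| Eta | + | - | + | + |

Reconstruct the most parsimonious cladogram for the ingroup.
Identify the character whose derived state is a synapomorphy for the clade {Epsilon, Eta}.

C1

The outgroup has state '-' for every character, so '+' is the derived state throughout.
C1 (derived state '+') is shared by Epsilon and Eta — a synapomorphy uniting that clade.
C2 (derived state '+') is unique to Epsilon (autapomorphy; uninformative for grouping).
C3 (derived state '+') is unique to Eta (autapomorphy; uninformative for grouping).
C4 (derived state '+') is shared by all ingroup taxa — unites the whole ingroup.
Most parsimonious ingroup topology: (Zeta,(Epsilon,Eta)).
The clade {Epsilon, Eta} is supported by C1: its derived state '+' occurs in exactly those taxa and in no other taxon (including the outgroup).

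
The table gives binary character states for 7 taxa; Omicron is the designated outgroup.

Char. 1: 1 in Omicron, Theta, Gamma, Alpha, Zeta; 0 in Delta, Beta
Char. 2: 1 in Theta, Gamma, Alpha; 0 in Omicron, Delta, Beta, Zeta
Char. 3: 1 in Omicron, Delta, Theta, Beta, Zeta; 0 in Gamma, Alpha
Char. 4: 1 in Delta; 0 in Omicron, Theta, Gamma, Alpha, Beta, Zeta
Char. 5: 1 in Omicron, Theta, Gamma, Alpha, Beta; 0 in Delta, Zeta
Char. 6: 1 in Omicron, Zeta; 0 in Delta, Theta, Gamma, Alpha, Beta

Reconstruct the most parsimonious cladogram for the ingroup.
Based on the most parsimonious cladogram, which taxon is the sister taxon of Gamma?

Alpha

Character polarity is set by the outgroup: the derived state is whichever differs from the outgroup's state, so for Char. 1, Char. 3, Char. 5, Char. 6 the derived state is '0', and for the remaining characters it is '1'.
Only Beta and Delta show the derived state '0' for Char. 1, supporting them as a clade.
Char. 2: derived state '1' in Alpha, Gamma, and Theta only — synapomorphy for {Alpha, Gamma, Theta}.
Char. 3 (derived state '0') is shared by Alpha and Gamma — a synapomorphy uniting that clade.
Char. 4: derived state '1' in Delta only — an autapomorphy, so it tells us nothing about relationships among taxa.
Char. 5 (state '0') occurs in Delta and Zeta but conflicts with the nesting implied by the other characters — most parsimoniously interpreted as homoplasy.
Char. 6 (derived state '0') is shared by Alpha, Beta, Delta, Gamma, and Theta — a synapomorphy uniting that clade.
Most parsimonious ingroup topology: (((Delta,Beta),(Theta,(Gamma,Alpha))),Zeta).
Gamma and Alpha form a cherry on this tree, so they are sister taxa.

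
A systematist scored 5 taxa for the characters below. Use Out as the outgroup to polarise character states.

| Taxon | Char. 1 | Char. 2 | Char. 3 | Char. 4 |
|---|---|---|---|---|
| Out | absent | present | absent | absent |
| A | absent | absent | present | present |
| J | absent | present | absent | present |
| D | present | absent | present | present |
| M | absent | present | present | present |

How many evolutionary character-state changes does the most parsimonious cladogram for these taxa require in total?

4

Character polarity is set by the outgroup: the derived state is whichever differs from the outgroup's state, so for Char. 2 the derived state is 'absent', and for the remaining characters it is 'present'.
Char. 1: derived state 'present' in D only — an autapomorphy, so it tells us nothing about relationships among taxa.
Char. 2 (derived state 'absent') is shared by A and D — a synapomorphy uniting that clade.
Only A, D, and M show the derived state 'present' for Char. 3, supporting them as a clade.
Char. 4 (derived state 'present') is shared by all ingroup taxa — unites the whole ingroup.
Most parsimonious ingroup topology: (((A,D),M),J).
Changes per character on this tree: Char. 1: 1; Char. 2: 1; Char. 3: 1; Char. 4: 1.
Total = 4.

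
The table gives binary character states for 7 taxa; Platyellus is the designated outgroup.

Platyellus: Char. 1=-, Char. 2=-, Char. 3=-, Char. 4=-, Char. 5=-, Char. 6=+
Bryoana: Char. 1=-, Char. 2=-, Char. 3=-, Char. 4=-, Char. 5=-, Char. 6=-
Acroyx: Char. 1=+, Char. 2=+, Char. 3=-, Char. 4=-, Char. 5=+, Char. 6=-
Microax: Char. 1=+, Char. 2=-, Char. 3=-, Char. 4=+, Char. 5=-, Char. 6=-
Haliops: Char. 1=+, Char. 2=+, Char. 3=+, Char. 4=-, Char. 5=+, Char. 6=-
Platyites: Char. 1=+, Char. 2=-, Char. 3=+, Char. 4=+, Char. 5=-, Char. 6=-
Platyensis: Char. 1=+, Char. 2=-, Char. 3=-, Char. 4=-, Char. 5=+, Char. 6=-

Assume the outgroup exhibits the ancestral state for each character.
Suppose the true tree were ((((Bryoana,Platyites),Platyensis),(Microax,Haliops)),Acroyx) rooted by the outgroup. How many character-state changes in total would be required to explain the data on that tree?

12

Map each character onto ((((Bryoana,Platyites),Platyensis),(Microax,Haliops)),Acroyx) (rooted by Platyellus) and count the minimum state changes it requires (Fitch parsimony):
Char. 1: 2; Char. 2: 2; Char. 3: 2; Char. 4: 2; Char. 5: 3; Char. 6: 1.
Total tree length = 12.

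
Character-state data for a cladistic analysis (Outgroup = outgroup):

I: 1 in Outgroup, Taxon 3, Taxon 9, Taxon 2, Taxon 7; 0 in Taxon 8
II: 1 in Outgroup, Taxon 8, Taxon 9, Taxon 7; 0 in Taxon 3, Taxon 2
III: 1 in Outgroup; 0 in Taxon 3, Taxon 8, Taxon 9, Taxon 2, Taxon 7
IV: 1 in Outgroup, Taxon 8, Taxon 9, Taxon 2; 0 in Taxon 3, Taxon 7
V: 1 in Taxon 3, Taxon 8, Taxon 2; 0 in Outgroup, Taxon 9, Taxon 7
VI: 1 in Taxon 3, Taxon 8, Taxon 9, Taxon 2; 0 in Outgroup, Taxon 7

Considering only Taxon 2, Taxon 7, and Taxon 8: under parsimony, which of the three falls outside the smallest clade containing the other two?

Taxon 7

Character polarity is set by the outgroup: the derived state is whichever differs from the outgroup's state, so for I, II, III, IV the derived state is '0', and for the remaining characters it is '1'.
I: derived state '0' in Taxon 8 only — an autapomorphy, so it tells us nothing about relationships among taxa.
II: derived state '0' in Taxon 2 and Taxon 3 only — synapomorphy for {Taxon 2, Taxon 3}.
III (derived state '0') is shared by all ingroup taxa — unites the whole ingroup.
IV groups Taxon 3 and Taxon 7, which is incompatible with the clades supported by the remaining characters; treating it as convergent (homoplasy) costs fewer steps than any alternative tree.
V (derived state '1') is shared by Taxon 2, Taxon 3, and Taxon 8 — a synapomorphy uniting that clade.
VI: derived state '1' in Taxon 2, Taxon 3, Taxon 8, and Taxon 9 only — synapomorphy for {Taxon 2, Taxon 3, Taxon 8, Taxon 9}.
Most parsimonious ingroup topology: ((((Taxon 3,Taxon 2),Taxon 8),Taxon 9),Taxon 7).
Taxon 8 and Taxon 2 share a more recent common ancestor with each other than either does with Taxon 7, so Taxon 7 is the least closely related of the three.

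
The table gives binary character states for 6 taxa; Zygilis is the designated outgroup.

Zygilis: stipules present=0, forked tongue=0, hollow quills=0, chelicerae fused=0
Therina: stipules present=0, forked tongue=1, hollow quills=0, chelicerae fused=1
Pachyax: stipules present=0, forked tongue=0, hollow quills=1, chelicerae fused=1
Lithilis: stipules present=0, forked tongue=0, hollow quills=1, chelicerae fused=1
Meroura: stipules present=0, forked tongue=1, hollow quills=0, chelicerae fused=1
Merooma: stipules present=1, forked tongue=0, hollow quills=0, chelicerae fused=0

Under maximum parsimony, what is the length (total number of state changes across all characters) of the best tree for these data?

4

The outgroup has state '0' for every character, so '1' is the derived state throughout.
stipules present (derived state '1') is unique to Merooma (autapomorphy; uninformative for grouping).
Only Meroura and Therina show the derived state '1' for forked tongue, supporting them as a clade.
hollow quills (derived state '1') is shared by Lithilis and Pachyax — a synapomorphy uniting that clade.
chelicerae fused: derived state '1' in Lithilis, Meroura, Pachyax, and Therina only — synapomorphy for {Lithilis, Meroura, Pachyax, Therina}.
Most parsimonious ingroup topology: (((Therina,Meroura),(Pachyax,Lithilis)),Merooma).
Changes per character on this tree: stipules present: 1; forked tongue: 1; hollow quills: 1; chelicerae fused: 1.
Total = 4.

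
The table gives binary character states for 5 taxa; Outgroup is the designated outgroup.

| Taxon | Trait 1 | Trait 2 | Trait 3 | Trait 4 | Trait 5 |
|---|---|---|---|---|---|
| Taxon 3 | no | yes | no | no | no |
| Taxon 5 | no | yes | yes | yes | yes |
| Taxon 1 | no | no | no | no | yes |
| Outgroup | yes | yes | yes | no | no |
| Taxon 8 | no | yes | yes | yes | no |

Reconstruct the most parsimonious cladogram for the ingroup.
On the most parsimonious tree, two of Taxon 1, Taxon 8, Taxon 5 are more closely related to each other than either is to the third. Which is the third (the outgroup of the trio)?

Character polarity is set by the outgroup: the derived state is whichever differs from the outgroup's state, so for Trait 1, Trait 2, Trait 3 the derived state is 'no', and for the remaining characters it is 'yes'.
All ingroup taxa share the derived state 'no' for Trait 1; it defines the ingroup but does not resolve relationships within it.
Trait 2 (derived state 'no') is unique to Taxon 1 (autapomorphy; uninformative for grouping).
Trait 3 (derived state 'no') is shared by Taxon 1 and Taxon 3 — a synapomorphy uniting that clade.
Trait 4 (derived state 'yes') is shared by Taxon 5 and Taxon 8 — a synapomorphy uniting that clade.
Trait 5 (state 'yes') occurs in Taxon 1 and Taxon 5 but conflicts with the nesting implied by the other characters — most parsimoniously interpreted as homoplasy.
Most parsimonious ingroup topology: ((Taxon 5,Taxon 8),(Taxon 1,Taxon 3)).
Taxon 5 and Taxon 8 share a more recent common ancestor with each other than either does with Taxon 1, so Taxon 1 is the least closely related of the three.

Taxon 1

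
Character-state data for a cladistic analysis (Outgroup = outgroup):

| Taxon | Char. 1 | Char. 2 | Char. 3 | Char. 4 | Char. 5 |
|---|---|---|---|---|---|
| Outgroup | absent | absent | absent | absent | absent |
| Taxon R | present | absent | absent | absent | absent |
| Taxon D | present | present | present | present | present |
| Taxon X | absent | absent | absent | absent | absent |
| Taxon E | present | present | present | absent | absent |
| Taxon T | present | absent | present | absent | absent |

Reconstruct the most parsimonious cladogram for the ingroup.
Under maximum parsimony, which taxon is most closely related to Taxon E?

The outgroup has state 'absent' for every character, so 'present' is the derived state throughout.
Char. 1 (derived state 'present') is shared by Taxon D, Taxon E, Taxon R, and Taxon T — a synapomorphy uniting that clade.
Only Taxon D and Taxon E show the derived state 'present' for Char. 2, supporting them as a clade.
Only Taxon D, Taxon E, and Taxon T show the derived state 'present' for Char. 3, supporting them as a clade.
Char. 4 (derived state 'present') is unique to Taxon D (autapomorphy; uninformative for grouping).
Char. 5 (derived state 'present') is unique to Taxon D (autapomorphy; uninformative for grouping).
Most parsimonious ingroup topology: ((Taxon R,((Taxon D,Taxon E),Taxon T)),Taxon X).
Taxon E and Taxon D form a cherry on this tree, so they are sister taxa.

Taxon D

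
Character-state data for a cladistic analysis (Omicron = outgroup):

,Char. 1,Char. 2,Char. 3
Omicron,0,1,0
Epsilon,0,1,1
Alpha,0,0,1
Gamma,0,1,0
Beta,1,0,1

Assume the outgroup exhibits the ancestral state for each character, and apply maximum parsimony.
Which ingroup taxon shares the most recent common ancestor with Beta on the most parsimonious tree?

Character polarity is set by the outgroup: the derived state is whichever differs from the outgroup's state, so for Char. 2 the derived state is '0', and for the remaining characters it is '1'.
Char. 1: derived state '1' in Beta only — an autapomorphy, so it tells us nothing about relationships among taxa.
Only Alpha and Beta show the derived state '0' for Char. 2, supporting them as a clade.
Only Alpha, Beta, and Epsilon show the derived state '1' for Char. 3, supporting them as a clade.
Most parsimonious ingroup topology: ((Epsilon,(Alpha,Beta)),Gamma).
Beta and Alpha form a cherry on this tree, so they are sister taxa.

Alpha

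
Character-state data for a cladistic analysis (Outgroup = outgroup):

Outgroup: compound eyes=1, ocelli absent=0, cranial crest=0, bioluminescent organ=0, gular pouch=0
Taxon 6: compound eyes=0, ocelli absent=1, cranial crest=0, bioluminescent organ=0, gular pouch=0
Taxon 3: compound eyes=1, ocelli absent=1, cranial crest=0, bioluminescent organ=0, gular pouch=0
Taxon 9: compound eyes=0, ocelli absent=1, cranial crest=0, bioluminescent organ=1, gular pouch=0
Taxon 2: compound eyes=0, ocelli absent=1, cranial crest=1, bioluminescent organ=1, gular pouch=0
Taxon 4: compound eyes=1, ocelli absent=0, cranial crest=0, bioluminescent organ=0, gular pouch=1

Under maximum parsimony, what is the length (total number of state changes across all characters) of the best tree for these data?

Character polarity is set by the outgroup: the derived state is whichever differs from the outgroup's state, so for compound eyes the derived state is '0', and for the remaining characters it is '1'.
compound eyes (derived state '0') is shared by Taxon 2, Taxon 6, and Taxon 9 — a synapomorphy uniting that clade.
ocelli absent (derived state '1') is shared by Taxon 2, Taxon 3, Taxon 6, and Taxon 9 — a synapomorphy uniting that clade.
cranial crest (derived state '1') is unique to Taxon 2 (autapomorphy; uninformative for grouping).
Only Taxon 2 and Taxon 9 show the derived state '1' for bioluminescent organ, supporting them as a clade.
gular pouch: derived state '1' in Taxon 4 only — an autapomorphy, so it tells us nothing about relationships among taxa.
Most parsimonious ingroup topology: (((Taxon 6,(Taxon 9,Taxon 2)),Taxon 3),Taxon 4).
Changes per character on this tree: compound eyes: 1; ocelli absent: 1; cranial crest: 1; bioluminescent organ: 1; gular pouch: 1.
Total = 5.

5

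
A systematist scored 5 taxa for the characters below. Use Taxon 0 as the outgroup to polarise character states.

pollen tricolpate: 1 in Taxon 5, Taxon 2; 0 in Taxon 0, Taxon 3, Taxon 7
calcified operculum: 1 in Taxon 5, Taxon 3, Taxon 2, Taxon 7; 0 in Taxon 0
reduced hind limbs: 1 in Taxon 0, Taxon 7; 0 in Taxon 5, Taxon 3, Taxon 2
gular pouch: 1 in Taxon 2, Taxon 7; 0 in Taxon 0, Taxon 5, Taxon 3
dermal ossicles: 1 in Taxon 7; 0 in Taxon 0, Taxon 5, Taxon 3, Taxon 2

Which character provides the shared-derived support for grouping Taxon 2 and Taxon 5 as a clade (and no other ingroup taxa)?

Character polarity is set by the outgroup: the derived state is whichever differs from the outgroup's state, so for reduced hind limbs the derived state is '0', and for the remaining characters it is '1'.
pollen tricolpate (derived state '1') is shared by Taxon 2 and Taxon 5 — a synapomorphy uniting that clade.
calcified operculum (derived state '1') is shared by all ingroup taxa — unites the whole ingroup.
reduced hind limbs (derived state '0') is shared by Taxon 2, Taxon 3, and Taxon 5 — a synapomorphy uniting that clade.
gular pouch groups Taxon 2 and Taxon 7, which is incompatible with the clades supported by the remaining characters; treating it as convergent (homoplasy) costs fewer steps than any alternative tree.
dermal ossicles: derived state '1' in Taxon 7 only — an autapomorphy, so it tells us nothing about relationships among taxa.
Most parsimonious ingroup topology: ((Taxon 3,(Taxon 5,Taxon 2)),Taxon 7).
The clade {Taxon 2, Taxon 5} is supported by pollen tricolpate: its derived state '1' occurs in exactly those taxa and in no other taxon (including the outgroup).

pollen tricolpate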